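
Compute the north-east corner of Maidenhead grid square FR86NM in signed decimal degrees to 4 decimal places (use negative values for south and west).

86.5417, -62.8333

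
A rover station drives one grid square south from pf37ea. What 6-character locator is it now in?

PF36ex

Latitude subsquare a = 0; −1 → -1, wraps to 23 = x, carry into square.
Latitude square 7; −1 → 6.
The longitude characters are unchanged.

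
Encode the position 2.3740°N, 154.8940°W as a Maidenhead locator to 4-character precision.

BJ22

Offset from 180°W / 90°S: lon 25.11°, lat 92.37°.
Field (20°×10°, letters A–R): lon ⌊25.11/20⌋ = 1 → B; lat ⌊92.37/10⌋ = 9 → J.
Square (2°×1°, digits 0–9): lon ⌊5.11/2⌋ = 2; lat ⌊2.37/1⌋ = 2.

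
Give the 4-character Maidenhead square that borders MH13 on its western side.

Longitude square 1; −1 → 0.
The latitude characters are unchanged.

MH03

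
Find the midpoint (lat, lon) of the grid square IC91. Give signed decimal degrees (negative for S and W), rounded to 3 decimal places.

-68.500, -1.000

Field I=8, C=2: +8·20° lon, +2·10° lat → SW at lon -20°, lat -70°.
Square 9, 1: +9·2° lon, +1·1° lat → SW at lon -2°, lat -69°.
Cell spans 2° lon × 1° lat. Centre is SW corner plus half of each.
latitude -68.500, longitude -1.000.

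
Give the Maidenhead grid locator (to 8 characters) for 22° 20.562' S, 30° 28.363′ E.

Shift to the Maidenhead origin (180°W, 90°S): lon 210.47272, lat 67.65730.
Field: lon ⌊210.47272/20⌋ = 10 → K; lat ⌊67.65730/10⌋ = 6 → G.
Square: lon ⌊10.47272/2⌋ = 5; lat ⌊7.65730/1⌋ = 7.
Subsquare: lon ⌊0.47272/0.0833333⌋ = 5 → f; lat ⌊0.65730/0.0416667⌋ = 15 → p.
Extended square: lon ⌊0.05605/0.00833333⌋ = 6; lat ⌊0.03230/0.00416667⌋ = 7.

KG57fp67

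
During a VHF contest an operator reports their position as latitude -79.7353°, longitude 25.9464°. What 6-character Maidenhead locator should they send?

KB20xg

Offset from 180°W / 90°S: lon 205.9464°, lat 10.2647°.
Field: lon ⌊205.9464/20⌋ = 10 → K; lat ⌊10.2647/10⌋ = 1 → B.
Square: lon ⌊5.9464/2⌋ = 2; lat ⌊0.2647/1⌋ = 0.
Subsquare: lon ⌊1.9464/0.0833333⌋ = 23 → x; lat ⌊0.2647/0.0416667⌋ = 6 → g.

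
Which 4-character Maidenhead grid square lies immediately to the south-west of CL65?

CL54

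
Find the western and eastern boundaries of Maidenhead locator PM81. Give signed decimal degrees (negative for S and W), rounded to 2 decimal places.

136.00, 138.00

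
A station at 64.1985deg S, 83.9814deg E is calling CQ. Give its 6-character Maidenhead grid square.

NC15xt

Shift to the Maidenhead origin (180°W, 90°S): lon 263.9814, lat 25.8015.
Field: 263.9814/20 → 13 → N, 25.8015/10 → 2 → C; chars NC.
Square: 3.9814/2 → 1, 5.8015/1 → 5; chars 15.
Subsquare: 1.9814/0.0833333 → 23 → x, 0.8015/0.0416667 → 19 → t; chars xt.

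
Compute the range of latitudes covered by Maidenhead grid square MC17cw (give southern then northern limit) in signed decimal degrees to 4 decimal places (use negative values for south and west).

Field M=12, C=2: +12·20° lon, +2·10° lat → SW at lon 60°, lat -70°.
Square 1, 7: +1·2° lon, +7·1° lat → SW at lon 62°, lat -63°.
Subsquare c=2, w=22: +2·0.0833333° lon, +22·0.0416667° lat → SW at lon 62.1667°, lat -62.0833°.
Cell spans 0.0833333° lon × 0.0416667° lat.
south -62.0833, north -62.0417.

-62.0833, -62.0417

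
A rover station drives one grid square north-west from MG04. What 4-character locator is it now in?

LG95

Longitude square 0; −1 → -1, wraps to 9, carry into field.
Longitude field M = 12; −1 → 11 = L.
Latitude square 4; +1 → 5.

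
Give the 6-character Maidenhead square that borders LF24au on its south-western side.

LF14xt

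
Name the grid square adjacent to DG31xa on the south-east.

DG40ax

Longitude subsquare x = 23; +1 → 24, wraps to 0 = a, carry into square.
Longitude square 3; +1 → 4.
Latitude subsquare a = 0; −1 → -1, wraps to 23 = x, carry into square.
Latitude square 1; −1 → 0.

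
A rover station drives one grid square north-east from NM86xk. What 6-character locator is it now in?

NM96al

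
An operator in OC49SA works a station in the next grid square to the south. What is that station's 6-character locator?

OC48sx

Latitude subsquare a = 0; −1 → -1, wraps to 23 = x, carry into square.
Latitude square 9; −1 → 8.
The longitude characters are unchanged.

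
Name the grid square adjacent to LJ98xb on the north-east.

MJ08ac

Longitude subsquare x = 23; +1 → 24, wraps to 0 = a, carry into square.
Longitude square 9; +1 → 10, wraps to 0, carry into field.
Longitude field L = 11; +1 → 12 = M.
Latitude subsquare b = 1; +1 → 2 = c.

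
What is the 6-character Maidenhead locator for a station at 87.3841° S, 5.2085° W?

IA72jo

Shift to the Maidenhead origin (180°W, 90°S): lon 174.7915, lat 2.6159.
Field: 174.7915/20 → 8 → I, 2.6159/10 → 0 → A; chars IA.
Square: 14.7915/2 → 7, 2.6159/1 → 2; chars 72.
Subsquare: 0.7915/0.0833333 → 9 → j, 0.6159/0.0416667 → 14 → o; chars jo.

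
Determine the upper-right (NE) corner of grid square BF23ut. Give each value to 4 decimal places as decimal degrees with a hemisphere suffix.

36.1667° S, 154.2500° W

Field B=1, F=5: +1·20° lon, +5·10° lat → SW at lon -160°, lat -40°.
Square 2, 3: +2·2° lon, +3·1° lat → SW at lon -156°, lat -37°.
Subsquare u=20, t=19: +20·0.0833333° lon, +19·0.0416667° lat → SW at lon -154.333°, lat -36.2083°.
Cell spans 0.0833333° lon × 0.0416667° lat. NE corner is SW corner plus one full cell.
latitude 36.1667° S, longitude 154.2500° W.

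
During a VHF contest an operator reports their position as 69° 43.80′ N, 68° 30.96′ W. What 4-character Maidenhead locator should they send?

FP59

Add 180° to longitude and 90° to latitude: 111.48, 159.73.
Field: 111.48/20 → 5 → F, 159.73/10 → 15 → P; chars FP.
Square: 11.48/2 → 5, 9.73/1 → 9; chars 59.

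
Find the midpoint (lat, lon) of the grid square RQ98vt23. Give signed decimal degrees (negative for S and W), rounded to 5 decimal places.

78.80625, 179.77083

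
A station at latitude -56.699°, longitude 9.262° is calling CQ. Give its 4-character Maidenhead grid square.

Shift to the Maidenhead origin (180°W, 90°S): lon 189.26, lat 33.30.
Field (20°×10°, letters A–R): lon ⌊189.26/20⌋ = 9 → J; lat ⌊33.30/10⌋ = 3 → D.
Square (2°×1°, digits 0–9): lon ⌊9.26/2⌋ = 4; lat ⌊3.30/1⌋ = 3.

JD43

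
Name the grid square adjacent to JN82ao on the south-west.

JN72xn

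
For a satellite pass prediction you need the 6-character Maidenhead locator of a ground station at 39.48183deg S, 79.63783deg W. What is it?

FF00em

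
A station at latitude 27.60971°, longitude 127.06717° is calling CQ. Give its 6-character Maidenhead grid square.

Offset from 180°W / 90°S: lon 307.0672°, lat 117.6097°.
Field (20°×10°, letters A–R): lon ⌊307.0672/20⌋ = 15 → P; lat ⌊117.6097/10⌋ = 11 → L.
Square (2°×1°, digits 0–9): lon ⌊7.0672/2⌋ = 3; lat ⌊7.6097/1⌋ = 7.
Subsquare (5′×2.5′, letters a–x): lon ⌊1.0672/0.0833333⌋ = 12 → m; lat ⌊0.6097/0.0416667⌋ = 14 → o.

PL37mo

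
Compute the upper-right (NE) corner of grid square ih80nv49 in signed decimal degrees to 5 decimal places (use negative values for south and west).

-19.08333, -2.87500

Field I=8, H=7: +8·20° lon, +7·10° lat → SW at lon -20°, lat -20°.
Square 8, 0: +8·2° lon, +0·1° lat → SW at lon -4°, lat -20°.
Subsquare n=13, v=21: +13·0.0833333° lon, +21·0.0416667° lat → SW at lon -2.91667°, lat -19.125°.
Extended square 4, 9: +4·0.00833333° lon, +9·0.00416667° lat → SW at lon -2.88333°, lat -19.0875°.
Cell spans 0.00833333° lon × 0.00416667° lat. NE corner is SW corner plus one full cell.
latitude -19.08333, longitude -2.87500.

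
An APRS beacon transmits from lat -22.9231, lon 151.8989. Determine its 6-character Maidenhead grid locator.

Offset from 180°W / 90°S: lon 331.8989°, lat 67.0769°.
Field (20°×10°, letters A–R): 331.8989/20 → 16 → Q, 67.0769/10 → 6 → G; chars QG.
Square (2°×1°, digits 0–9): 11.8989/2 → 5, 7.0769/1 → 7; chars 57.
Subsquare (5′×2.5′, letters a–x): 1.8989/0.0833333 → 22 → w, 0.0769/0.0416667 → 1 → b; chars wb.

QG57wb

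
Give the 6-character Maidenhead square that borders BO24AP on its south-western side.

Longitude subsquare a = 0; −1 → -1, wraps to 23 = x, carry into square.
Longitude square 2; −1 → 1.
Latitude subsquare p = 15; −1 → 14 = o.

BO14xo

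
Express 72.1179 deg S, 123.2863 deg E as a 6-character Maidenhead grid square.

PB17pv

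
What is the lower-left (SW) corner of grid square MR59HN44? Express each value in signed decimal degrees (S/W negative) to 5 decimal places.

Field M=12, R=17: +12·20° lon, +17·10° lat → SW at lon 60°, lat 80°.
Square 5, 9: +5·2° lon, +9·1° lat → SW at lon 70°, lat 89°.
Subsquare h=7, n=13: +7·0.0833333° lon, +13·0.0416667° lat → SW at lon 70.5833°, lat 89.5417°.
Extended square 4, 4: +4·0.00833333° lon, +4·0.00416667° lat → SW at lon 70.6167°, lat 89.5583°.
latitude 89.55833, longitude 70.61667.

89.55833, 70.61667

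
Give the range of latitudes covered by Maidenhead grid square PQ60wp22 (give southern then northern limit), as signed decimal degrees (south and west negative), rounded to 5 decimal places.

Field P=15, Q=16: +15·20° lon, +16·10° lat → SW at lon 120°, lat 70°.
Square 6, 0: +6·2° lon, +0·1° lat → SW at lon 132°, lat 70°.
Subsquare w=22, p=15: +22·0.0833333° lon, +15·0.0416667° lat → SW at lon 133.833°, lat 70.625°.
Extended square 2, 2: +2·0.00833333° lon, +2·0.00416667° lat → SW at lon 133.85°, lat 70.6333°.
Cell spans 0.00833333° lon × 0.00416667° lat.
south 70.63333, north 70.63750.

70.63333, 70.63750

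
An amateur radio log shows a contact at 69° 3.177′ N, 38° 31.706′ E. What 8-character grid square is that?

Offset from 180°W / 90°S: lon 218.52843°, lat 159.05295°.
Field: lon ⌊218.52843/20⌋ = 10 → K; lat ⌊159.05295/10⌋ = 15 → P.
Square: lon ⌊18.52843/2⌋ = 9; lat ⌊9.05295/1⌋ = 9.
Subsquare: lon ⌊0.52843/0.0833333⌋ = 6 → g; lat ⌊0.05295/0.0416667⌋ = 1 → b.
Extended square: lon ⌊0.02843/0.00833333⌋ = 3; lat ⌊0.01128/0.00416667⌋ = 2.

KP99gb32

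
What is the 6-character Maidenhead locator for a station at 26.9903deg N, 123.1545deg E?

PL16nx

Offset from 180°W / 90°S: lon 303.1545°, lat 116.9903°.
Field: 303.1545/20 → 15 → P, 116.9903/10 → 11 → L; chars PL.
Square: 3.1545/2 → 1, 6.9903/1 → 6; chars 16.
Subsquare: 1.1545/0.0833333 → 13 → n, 0.9903/0.0416667 → 23 → x; chars nx.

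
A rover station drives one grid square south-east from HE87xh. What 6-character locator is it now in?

HE97ag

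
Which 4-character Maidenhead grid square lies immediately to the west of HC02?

GC92

Longitude square 0; −1 → -1, wraps to 9, carry into field.
Longitude field H = 7; −1 → 6 = G.
The latitude characters are unchanged.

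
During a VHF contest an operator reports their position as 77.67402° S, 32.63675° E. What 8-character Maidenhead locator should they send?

KB62hh68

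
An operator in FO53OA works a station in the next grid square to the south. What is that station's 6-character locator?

Latitude subsquare a = 0; −1 → -1, wraps to 23 = x, carry into square.
Latitude square 3; −1 → 2.
The longitude characters are unchanged.

FO52ox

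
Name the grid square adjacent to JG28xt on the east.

JG38at

Longitude subsquare x = 23; +1 → 24, wraps to 0 = a, carry into square.
Longitude square 2; +1 → 3.
The latitude characters are unchanged.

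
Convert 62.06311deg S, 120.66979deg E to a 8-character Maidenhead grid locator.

PC07iw04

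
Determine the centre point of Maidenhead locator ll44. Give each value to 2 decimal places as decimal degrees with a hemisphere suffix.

Field L=11, L=11: +11·20° lon, +11·10° lat → SW at lon 40°, lat 20°.
Square 4, 4: +4·2° lon, +4·1° lat → SW at lon 48°, lat 24°.
Cell spans 2° lon × 1° lat. Centre is SW corner plus half of each.
latitude 24.50° N, longitude 49.00° E.

24.50° N, 49.00° E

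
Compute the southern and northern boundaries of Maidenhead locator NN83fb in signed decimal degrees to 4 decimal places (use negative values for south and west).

43.0417, 43.0833

Field N=13, N=13: +13·20° lon, +13·10° lat → SW at lon 80°, lat 40°.
Square 8, 3: +8·2° lon, +3·1° lat → SW at lon 96°, lat 43°.
Subsquare f=5, b=1: +5·0.0833333° lon, +1·0.0416667° lat → SW at lon 96.4167°, lat 43.0417°.
Cell spans 0.0833333° lon × 0.0416667° lat.
south 43.0417, north 43.0833.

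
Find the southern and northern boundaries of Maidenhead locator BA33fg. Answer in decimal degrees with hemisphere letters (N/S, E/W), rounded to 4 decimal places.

86.7500° S, 86.7083° S

Field B=1, A=0: +1·20° lon, +0·10° lat → SW at lon -160°, lat -90°.
Square 3, 3: +3·2° lon, +3·1° lat → SW at lon -154°, lat -87°.
Subsquare f=5, g=6: +5·0.0833333° lon, +6·0.0416667° lat → SW at lon -153.583°, lat -86.75°.
Cell spans 0.0833333° lon × 0.0416667° lat.
south 86.7500° S, north 86.7083° S.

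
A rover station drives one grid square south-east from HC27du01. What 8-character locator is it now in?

Longitude extended square 0; +1 → 1.
Latitude extended square 1; −1 → 0.

HC27du10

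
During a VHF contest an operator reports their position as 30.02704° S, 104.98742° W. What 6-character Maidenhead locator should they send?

DF79mx

Add 180° to longitude and 90° to latitude: 75.0126, 59.9730.
Field: lon ⌊75.0126/20⌋ = 3 → D; lat ⌊59.9730/10⌋ = 5 → F.
Square: lon ⌊15.0126/2⌋ = 7; lat ⌊9.9730/1⌋ = 9.
Subsquare: lon ⌊1.0126/0.0833333⌋ = 12 → m; lat ⌊0.9730/0.0416667⌋ = 23 → x.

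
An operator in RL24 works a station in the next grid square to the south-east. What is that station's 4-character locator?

RL33

Longitude square 2; +1 → 3.
Latitude square 4; −1 → 3.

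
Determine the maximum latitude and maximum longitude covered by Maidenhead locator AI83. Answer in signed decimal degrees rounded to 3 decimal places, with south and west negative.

-6.000, -162.000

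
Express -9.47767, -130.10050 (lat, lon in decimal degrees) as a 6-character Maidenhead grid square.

Offset from 180°W / 90°S: lon 49.8995°, lat 80.5223°.
Field: 49.8995/20 → 2 → C, 80.5223/10 → 8 → I; chars CI.
Square: 9.8995/2 → 4, 0.5223/1 → 0; chars 40.
Subsquare: 1.8995/0.0833333 → 22 → w, 0.5223/0.0416667 → 12 → m; chars wm.

CI40wm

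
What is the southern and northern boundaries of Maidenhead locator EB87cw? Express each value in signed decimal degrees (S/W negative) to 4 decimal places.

-72.0833, -72.0417

Field E=4, B=1: +4·20° lon, +1·10° lat → SW at lon -100°, lat -80°.
Square 8, 7: +8·2° lon, +7·1° lat → SW at lon -84°, lat -73°.
Subsquare c=2, w=22: +2·0.0833333° lon, +22·0.0416667° lat → SW at lon -83.8333°, lat -72.0833°.
Cell spans 0.0833333° lon × 0.0416667° lat.
south -72.0833, north -72.0417.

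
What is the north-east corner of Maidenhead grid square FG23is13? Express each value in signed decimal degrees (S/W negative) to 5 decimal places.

-26.23333, -75.31667

Field F=5, G=6: +5·20° lon, +6·10° lat → SW at lon -80°, lat -30°.
Square 2, 3: +2·2° lon, +3·1° lat → SW at lon -76°, lat -27°.
Subsquare i=8, s=18: +8·0.0833333° lon, +18·0.0416667° lat → SW at lon -75.3333°, lat -26.25°.
Extended square 1, 3: +1·0.00833333° lon, +3·0.00416667° lat → SW at lon -75.325°, lat -26.2375°.
Cell spans 0.00833333° lon × 0.00416667° lat. NE corner is SW corner plus one full cell.
latitude -26.23333, longitude -75.31667.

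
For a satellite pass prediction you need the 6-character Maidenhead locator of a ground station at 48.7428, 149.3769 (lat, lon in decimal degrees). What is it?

QN48qr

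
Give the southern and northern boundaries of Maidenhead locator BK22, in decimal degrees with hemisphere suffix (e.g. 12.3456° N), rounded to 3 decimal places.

12.000° N, 13.000° N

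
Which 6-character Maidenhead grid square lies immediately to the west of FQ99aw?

FQ89xw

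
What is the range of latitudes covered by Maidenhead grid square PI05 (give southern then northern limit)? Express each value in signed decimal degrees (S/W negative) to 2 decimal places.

Field P=15, I=8: +15·20° lon, +8·10° lat → SW at lon 120°, lat -10°.
Square 0, 5: +0·2° lon, +5·1° lat → SW at lon 120°, lat -5°.
Cell spans 2° lon × 1° lat.
south -5.00, north -4.00.

-5.00, -4.00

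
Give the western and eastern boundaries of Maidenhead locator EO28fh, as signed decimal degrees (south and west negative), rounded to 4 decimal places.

Field E=4, O=14: +4·20° lon, +14·10° lat → SW at lon -100°, lat 50°.
Square 2, 8: +2·2° lon, +8·1° lat → SW at lon -96°, lat 58°.
Subsquare f=5, h=7: +5·0.0833333° lon, +7·0.0416667° lat → SW at lon -95.5833°, lat 58.2917°.
Cell spans 0.0833333° lon × 0.0416667° lat.
west -95.5833, east -95.5000.

-95.5833, -95.5000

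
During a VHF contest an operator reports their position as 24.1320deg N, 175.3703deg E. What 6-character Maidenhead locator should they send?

Add 180° to longitude and 90° to latitude: 355.3703, 114.1320.
Field: lon ⌊355.3703/20⌋ = 17 → R; lat ⌊114.1320/10⌋ = 11 → L.
Square: lon ⌊15.3703/2⌋ = 7; lat ⌊4.1320/1⌋ = 4.
Subsquare: lon ⌊1.3703/0.0833333⌋ = 16 → q; lat ⌊0.1320/0.0416667⌋ = 3 → d.

RL74qd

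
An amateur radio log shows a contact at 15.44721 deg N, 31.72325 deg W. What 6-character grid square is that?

HK45dk

Add 180° to longitude and 90° to latitude: 148.2767, 105.4472.
Field (20°×10°, letters A–R): 148.2767/20 → 7 → H, 105.4472/10 → 10 → K; chars HK.
Square (2°×1°, digits 0–9): 8.2767/2 → 4, 5.4472/1 → 5; chars 45.
Subsquare (5′×2.5′, letters a–x): 0.2767/0.0833333 → 3 → d, 0.4472/0.0416667 → 10 → k; chars dk.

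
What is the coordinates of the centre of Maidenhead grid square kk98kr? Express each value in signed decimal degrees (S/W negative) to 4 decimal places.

18.7292, 38.8750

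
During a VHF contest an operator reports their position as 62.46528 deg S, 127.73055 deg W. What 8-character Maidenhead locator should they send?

Shift to the Maidenhead origin (180°W, 90°S): lon 52.26945, lat 27.53472.
Field: 52.26945/20 → 2 → C, 27.53472/10 → 2 → C; chars CC.
Square: 12.26945/2 → 6, 7.53472/1 → 7; chars 67.
Subsquare: 0.26945/0.0833333 → 3 → d, 0.53472/0.0416667 → 12 → m; chars dm.
Extended square: 0.01945/0.00833333 → 2, 0.03472/0.00416667 → 8; chars 28.

CC67dm28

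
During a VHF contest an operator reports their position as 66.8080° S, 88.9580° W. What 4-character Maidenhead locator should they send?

EC53

Offset from 180°W / 90°S: lon 91.04°, lat 23.19°.
Field (20°×10°, letters A–R): lon ⌊91.04/20⌋ = 4 → E; lat ⌊23.19/10⌋ = 2 → C.
Square (2°×1°, digits 0–9): lon ⌊11.04/2⌋ = 5; lat ⌊3.19/1⌋ = 3.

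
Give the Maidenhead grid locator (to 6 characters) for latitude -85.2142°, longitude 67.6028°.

MA34ts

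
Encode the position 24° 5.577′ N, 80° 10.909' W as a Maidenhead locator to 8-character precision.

EL94vc82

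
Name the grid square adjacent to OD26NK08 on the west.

OD26mk98

Longitude extended square 0; −1 → -1, wraps to 9, carry into subsquare.
Longitude subsquare n = 13; −1 → 12 = m.
The latitude characters are unchanged.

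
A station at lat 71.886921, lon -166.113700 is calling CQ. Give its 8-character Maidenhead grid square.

AQ61wv62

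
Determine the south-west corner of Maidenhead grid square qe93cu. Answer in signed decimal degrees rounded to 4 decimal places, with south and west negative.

-46.1667, 158.1667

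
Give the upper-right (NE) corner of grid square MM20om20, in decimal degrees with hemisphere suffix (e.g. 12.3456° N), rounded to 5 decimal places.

30.50417° N, 65.19167° E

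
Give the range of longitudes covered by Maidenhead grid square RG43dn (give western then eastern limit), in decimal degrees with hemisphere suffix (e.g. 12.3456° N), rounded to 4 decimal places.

168.2500° E, 168.3333° E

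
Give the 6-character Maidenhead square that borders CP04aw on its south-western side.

Longitude subsquare a = 0; −1 → -1, wraps to 23 = x, carry into square.
Longitude square 0; −1 → -1, wraps to 9, carry into field.
Longitude field C = 2; −1 → 1 = B.
Latitude subsquare w = 22; −1 → 21 = v.

BP94xv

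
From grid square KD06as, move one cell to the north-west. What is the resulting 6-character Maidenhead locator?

JD96xt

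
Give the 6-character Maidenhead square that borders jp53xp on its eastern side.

JP63ap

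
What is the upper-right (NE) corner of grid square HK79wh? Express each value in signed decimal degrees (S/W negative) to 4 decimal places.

Field H=7, K=10: +7·20° lon, +10·10° lat → SW at lon -40°, lat 10°.
Square 7, 9: +7·2° lon, +9·1° lat → SW at lon -26°, lat 19°.
Subsquare w=22, h=7: +22·0.0833333° lon, +7·0.0416667° lat → SW at lon -24.1667°, lat 19.2917°.
Cell spans 0.0833333° lon × 0.0416667° lat. NE corner is SW corner plus one full cell.
latitude 19.3333, longitude -24.0833.

19.3333, -24.0833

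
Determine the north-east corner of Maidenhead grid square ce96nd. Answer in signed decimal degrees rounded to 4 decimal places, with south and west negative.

-43.8333, -120.8333

Field C=2, E=4: +2·20° lon, +4·10° lat → SW at lon -140°, lat -50°.
Square 9, 6: +9·2° lon, +6·1° lat → SW at lon -122°, lat -44°.
Subsquare n=13, d=3: +13·0.0833333° lon, +3·0.0416667° lat → SW at lon -120.917°, lat -43.875°.
Cell spans 0.0833333° lon × 0.0416667° lat. NE corner is SW corner plus one full cell.
latitude -43.8333, longitude -120.8333.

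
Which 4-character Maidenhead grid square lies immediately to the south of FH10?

Latitude square 0; −1 → -1, wraps to 9, carry into field.
Latitude field H = 7; −1 → 6 = G.
The longitude characters are unchanged.

FG19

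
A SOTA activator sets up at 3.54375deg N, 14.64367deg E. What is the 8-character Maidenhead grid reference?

Offset from 180°W / 90°S: lon 194.64367°, lat 93.54375°.
Field: lon ⌊194.64367/20⌋ = 9 → J; lat ⌊93.54375/10⌋ = 9 → J.
Square: lon ⌊14.64367/2⌋ = 7; lat ⌊3.54375/1⌋ = 3.
Subsquare: lon ⌊0.64367/0.0833333⌋ = 7 → h; lat ⌊0.54375/0.0416667⌋ = 13 → n.
Extended square: lon ⌊0.06034/0.00833333⌋ = 7; lat ⌊0.00208/0.00416667⌋ = 0.

JJ73hn70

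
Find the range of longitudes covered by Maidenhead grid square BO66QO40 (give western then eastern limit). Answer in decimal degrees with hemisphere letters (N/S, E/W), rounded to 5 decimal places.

146.63333° W, 146.62500° W

Field B=1, O=14: +1·20° lon, +14·10° lat → SW at lon -160°, lat 50°.
Square 6, 6: +6·2° lon, +6·1° lat → SW at lon -148°, lat 56°.
Subsquare q=16, o=14: +16·0.0833333° lon, +14·0.0416667° lat → SW at lon -146.667°, lat 56.5833°.
Extended square 4, 0: +4·0.00833333° lon, +0·0.00416667° lat → SW at lon -146.633°, lat 56.5833°.
Cell spans 0.00833333° lon × 0.00416667° lat.
west 146.63333° W, east 146.62500° W.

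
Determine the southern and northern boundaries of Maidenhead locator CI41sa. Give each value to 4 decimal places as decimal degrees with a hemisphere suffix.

Field C=2, I=8: +2·20° lon, +8·10° lat → SW at lon -140°, lat -10°.
Square 4, 1: +4·2° lon, +1·1° lat → SW at lon -132°, lat -9°.
Subsquare s=18, a=0: +18·0.0833333° lon, +0·0.0416667° lat → SW at lon -130.5°, lat -9°.
Cell spans 0.0833333° lon × 0.0416667° lat.
south 9.0000° S, north 8.9583° S.

9.0000° S, 8.9583° S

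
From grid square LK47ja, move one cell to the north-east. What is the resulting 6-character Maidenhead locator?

LK47kb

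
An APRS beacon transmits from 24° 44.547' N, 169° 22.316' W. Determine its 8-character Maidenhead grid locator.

Offset from 180°W / 90°S: lon 10.62807°, lat 114.74245°.
Field: 10.62807/20 → 0 → A, 114.74245/10 → 11 → L; chars AL.
Square: 10.62807/2 → 5, 4.74245/1 → 4; chars 54.
Subsquare: 0.62807/0.0833333 → 7 → h, 0.74245/0.0416667 → 17 → r; chars hr.
Extended square: 0.04473/0.00833333 → 5, 0.03412/0.00416667 → 8; chars 58.

AL54hr58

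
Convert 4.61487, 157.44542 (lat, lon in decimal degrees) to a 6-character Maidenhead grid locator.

QJ84ro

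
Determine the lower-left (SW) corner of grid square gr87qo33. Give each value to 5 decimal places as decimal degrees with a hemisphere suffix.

87.59583° N, 42.64167° W

Field G=6, R=17: +6·20° lon, +17·10° lat → SW at lon -60°, lat 80°.
Square 8, 7: +8·2° lon, +7·1° lat → SW at lon -44°, lat 87°.
Subsquare q=16, o=14: +16·0.0833333° lon, +14·0.0416667° lat → SW at lon -42.6667°, lat 87.5833°.
Extended square 3, 3: +3·0.00833333° lon, +3·0.00416667° lat → SW at lon -42.6417°, lat 87.5958°.
latitude 87.59583° N, longitude 42.64167° W.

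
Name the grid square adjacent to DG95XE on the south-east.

EG05ad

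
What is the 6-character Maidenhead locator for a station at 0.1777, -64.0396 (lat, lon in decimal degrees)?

FJ70xe

Add 180° to longitude and 90° to latitude: 115.9604, 90.1777.
Field: lon ⌊115.9604/20⌋ = 5 → F; lat ⌊90.1777/10⌋ = 9 → J.
Square: lon ⌊15.9604/2⌋ = 7; lat ⌊0.1777/1⌋ = 0.
Subsquare: lon ⌊1.9604/0.0833333⌋ = 23 → x; lat ⌊0.1777/0.0416667⌋ = 4 → e.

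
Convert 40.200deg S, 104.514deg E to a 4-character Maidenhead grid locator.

Add 180° to longitude and 90° to latitude: 284.51, 49.80.
Field: 284.51/20 → 14 → O, 49.80/10 → 4 → E; chars OE.
Square: 4.51/2 → 2, 9.80/1 → 9; chars 29.

OE29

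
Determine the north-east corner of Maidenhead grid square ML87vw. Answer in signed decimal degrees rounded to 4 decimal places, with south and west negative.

27.9583, 77.8333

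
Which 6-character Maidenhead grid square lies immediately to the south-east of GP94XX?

Longitude subsquare x = 23; +1 → 24, wraps to 0 = a, carry into square.
Longitude square 9; +1 → 10, wraps to 0, carry into field.
Longitude field G = 6; +1 → 7 = H.
Latitude subsquare x = 23; −1 → 22 = w.

HP04aw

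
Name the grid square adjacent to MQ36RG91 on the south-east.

MQ36sg00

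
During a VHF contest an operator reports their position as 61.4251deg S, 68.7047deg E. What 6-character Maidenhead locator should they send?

MC48in

Offset from 180°W / 90°S: lon 248.7047°, lat 28.5749°.
Field (20°×10°, letters A–R): 248.7047/20 → 12 → M, 28.5749/10 → 2 → C; chars MC.
Square (2°×1°, digits 0–9): 8.7047/2 → 4, 8.5749/1 → 8; chars 48.
Subsquare (5′×2.5′, letters a–x): 0.7047/0.0833333 → 8 → i, 0.5749/0.0416667 → 13 → n; chars in.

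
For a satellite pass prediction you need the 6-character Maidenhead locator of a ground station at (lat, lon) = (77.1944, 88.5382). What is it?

NQ47ge

Offset from 180°W / 90°S: lon 268.5382°, lat 167.1944°.
Field (20°×10°, letters A–R): 268.5382/20 → 13 → N, 167.1944/10 → 16 → Q; chars NQ.
Square (2°×1°, digits 0–9): 8.5382/2 → 4, 7.1944/1 → 7; chars 47.
Subsquare (5′×2.5′, letters a–x): 0.5382/0.0833333 → 6 → g, 0.1944/0.0416667 → 4 → e; chars ge.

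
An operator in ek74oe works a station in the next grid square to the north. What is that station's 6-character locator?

Latitude subsquare e = 4; +1 → 5 = f.
The longitude characters are unchanged.

EK74of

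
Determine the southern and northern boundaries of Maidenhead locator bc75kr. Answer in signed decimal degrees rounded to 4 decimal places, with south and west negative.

Field B=1, C=2: +1·20° lon, +2·10° lat → SW at lon -160°, lat -70°.
Square 7, 5: +7·2° lon, +5·1° lat → SW at lon -146°, lat -65°.
Subsquare k=10, r=17: +10·0.0833333° lon, +17·0.0416667° lat → SW at lon -145.167°, lat -64.2917°.
Cell spans 0.0833333° lon × 0.0416667° lat.
south -64.2917, north -64.2500.

-64.2917, -64.2500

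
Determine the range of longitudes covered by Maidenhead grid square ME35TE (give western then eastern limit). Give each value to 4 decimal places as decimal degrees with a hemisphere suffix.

Field M=12, E=4: +12·20° lon, +4·10° lat → SW at lon 60°, lat -50°.
Square 3, 5: +3·2° lon, +5·1° lat → SW at lon 66°, lat -45°.
Subsquare t=19, e=4: +19·0.0833333° lon, +4·0.0416667° lat → SW at lon 67.5833°, lat -44.8333°.
Cell spans 0.0833333° lon × 0.0416667° lat.
west 67.5833° E, east 67.6667° E.

67.5833° E, 67.6667° E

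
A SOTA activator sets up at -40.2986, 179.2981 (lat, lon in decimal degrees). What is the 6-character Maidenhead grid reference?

RE99pq

Offset from 180°W / 90°S: lon 359.2981°, lat 49.7014°.
Field: 359.2981/20 → 17 → R, 49.7014/10 → 4 → E; chars RE.
Square: 19.2981/2 → 9, 9.7014/1 → 9; chars 99.
Subsquare: 1.2981/0.0833333 → 15 → p, 0.7014/0.0416667 → 16 → q; chars pq.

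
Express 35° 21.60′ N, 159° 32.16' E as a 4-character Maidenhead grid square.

QM95

Offset from 180°W / 90°S: lon 339.54°, lat 125.36°.
Field (20°×10°, letters A–R): lon ⌊339.54/20⌋ = 16 → Q; lat ⌊125.36/10⌋ = 12 → M.
Square (2°×1°, digits 0–9): lon ⌊19.54/2⌋ = 9; lat ⌊5.36/1⌋ = 5.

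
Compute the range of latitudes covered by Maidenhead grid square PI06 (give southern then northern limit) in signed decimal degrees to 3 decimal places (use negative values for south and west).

-4.000, -3.000

Field P=15, I=8: +15·20° lon, +8·10° lat → SW at lon 120°, lat -10°.
Square 0, 6: +0·2° lon, +6·1° lat → SW at lon 120°, lat -4°.
Cell spans 2° lon × 1° lat.
south -4.000, north -3.000.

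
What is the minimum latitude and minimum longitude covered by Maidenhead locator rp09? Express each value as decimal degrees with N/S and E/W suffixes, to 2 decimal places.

69.00° N, 160.00° E

Field R=17, P=15: +17·20° lon, +15·10° lat → SW at lon 160°, lat 60°.
Square 0, 9: +0·2° lon, +9·1° lat → SW at lon 160°, lat 69°.
latitude 69.00° N, longitude 160.00° E.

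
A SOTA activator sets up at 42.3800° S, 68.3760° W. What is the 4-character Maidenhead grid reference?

FE57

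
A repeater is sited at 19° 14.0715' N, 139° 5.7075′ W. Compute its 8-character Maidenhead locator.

CK09kf86

Add 180° to longitude and 90° to latitude: 40.90488, 109.23453.
Field: 40.90488/20 → 2 → C, 109.23453/10 → 10 → K; chars CK.
Square: 0.90488/2 → 0, 9.23453/1 → 9; chars 09.
Subsquare: 0.90488/0.0833333 → 10 → k, 0.23453/0.0416667 → 5 → f; chars kf.
Extended square: 0.07154/0.00833333 → 8, 0.02619/0.00416667 → 6; chars 86.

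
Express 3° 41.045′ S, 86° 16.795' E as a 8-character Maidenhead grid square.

Shift to the Maidenhead origin (180°W, 90°S): lon 266.27992, lat 86.31592.
Field: lon ⌊266.27992/20⌋ = 13 → N; lat ⌊86.31592/10⌋ = 8 → I.
Square: lon ⌊6.27992/2⌋ = 3; lat ⌊6.31592/1⌋ = 6.
Subsquare: lon ⌊0.27992/0.0833333⌋ = 3 → d; lat ⌊0.31592/0.0416667⌋ = 7 → h.
Extended square: lon ⌊0.02992/0.00833333⌋ = 3; lat ⌊0.02425/0.00416667⌋ = 5.

NI36dh35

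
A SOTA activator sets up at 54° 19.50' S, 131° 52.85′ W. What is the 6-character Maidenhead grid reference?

Offset from 180°W / 90°S: lon 48.1192°, lat 35.6750°.
Field: lon ⌊48.1192/20⌋ = 2 → C; lat ⌊35.6750/10⌋ = 3 → D.
Square: lon ⌊8.1192/2⌋ = 4; lat ⌊5.6750/1⌋ = 5.
Subsquare: lon ⌊0.1192/0.0833333⌋ = 1 → b; lat ⌊0.6750/0.0416667⌋ = 16 → q.

CD45bq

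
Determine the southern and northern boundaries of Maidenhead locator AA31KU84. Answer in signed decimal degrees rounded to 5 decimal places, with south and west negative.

-88.15000, -88.14583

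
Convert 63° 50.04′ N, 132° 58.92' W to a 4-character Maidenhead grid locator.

Add 180° to longitude and 90° to latitude: 47.02, 153.83.
Field: 47.02/20 → 2 → C, 153.83/10 → 15 → P; chars CP.
Square: 7.02/2 → 3, 3.83/1 → 3; chars 33.

CP33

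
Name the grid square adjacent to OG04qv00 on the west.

Longitude extended square 0; −1 → -1, wraps to 9, carry into subsquare.
Longitude subsquare q = 16; −1 → 15 = p.
The latitude characters are unchanged.

OG04pv90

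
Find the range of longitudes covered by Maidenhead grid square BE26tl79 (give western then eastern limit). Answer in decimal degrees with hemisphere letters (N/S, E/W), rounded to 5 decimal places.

Field B=1, E=4: +1·20° lon, +4·10° lat → SW at lon -160°, lat -50°.
Square 2, 6: +2·2° lon, +6·1° lat → SW at lon -156°, lat -44°.
Subsquare t=19, l=11: +19·0.0833333° lon, +11·0.0416667° lat → SW at lon -154.417°, lat -43.5417°.
Extended square 7, 9: +7·0.00833333° lon, +9·0.00416667° lat → SW at lon -154.358°, lat -43.5042°.
Cell spans 0.00833333° lon × 0.00416667° lat.
west 154.35833° W, east 154.35000° W.

154.35833° W, 154.35000° W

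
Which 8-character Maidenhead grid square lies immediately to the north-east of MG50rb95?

Longitude extended square 9; +1 → 10, wraps to 0, carry into subsquare.
Longitude subsquare r = 17; +1 → 18 = s.
Latitude extended square 5; +1 → 6.

MG50sb06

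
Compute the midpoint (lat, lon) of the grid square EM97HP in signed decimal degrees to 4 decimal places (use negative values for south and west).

37.6458, -81.3750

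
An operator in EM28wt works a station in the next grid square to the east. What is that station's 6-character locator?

EM28xt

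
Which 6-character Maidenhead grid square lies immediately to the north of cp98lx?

Latitude subsquare x = 23; +1 → 24, wraps to 0 = a, carry into square.
Latitude square 8; +1 → 9.
The longitude characters are unchanged.

CP99la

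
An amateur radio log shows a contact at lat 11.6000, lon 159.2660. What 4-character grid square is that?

Add 180° to longitude and 90° to latitude: 339.27, 101.60.
Field: lon ⌊339.27/20⌋ = 16 → Q; lat ⌊101.60/10⌋ = 10 → K.
Square: lon ⌊19.27/2⌋ = 9; lat ⌊1.60/1⌋ = 1.

QK91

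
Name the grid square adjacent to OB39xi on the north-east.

OB49aj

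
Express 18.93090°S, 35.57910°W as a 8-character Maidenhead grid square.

HH21fb06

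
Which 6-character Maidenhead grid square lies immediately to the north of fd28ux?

FD29ua

Latitude subsquare x = 23; +1 → 24, wraps to 0 = a, carry into square.
Latitude square 8; +1 → 9.
The longitude characters are unchanged.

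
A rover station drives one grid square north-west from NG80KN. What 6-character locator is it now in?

Longitude subsquare k = 10; −1 → 9 = j.
Latitude subsquare n = 13; +1 → 14 = o.

NG80jo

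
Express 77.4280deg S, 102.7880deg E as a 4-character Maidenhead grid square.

Add 180° to longitude and 90° to latitude: 282.79, 12.57.
Field: 282.79/20 → 14 → O, 12.57/10 → 1 → B; chars OB.
Square: 2.79/2 → 1, 2.57/1 → 2; chars 12.

OB12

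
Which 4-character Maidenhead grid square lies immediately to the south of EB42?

EB41

Latitude square 2; −1 → 1.
The longitude characters are unchanged.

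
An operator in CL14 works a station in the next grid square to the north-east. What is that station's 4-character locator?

CL25

Longitude square 1; +1 → 2.
Latitude square 4; +1 → 5.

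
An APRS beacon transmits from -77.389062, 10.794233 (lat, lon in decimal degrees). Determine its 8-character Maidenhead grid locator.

Offset from 180°W / 90°S: lon 190.79423°, lat 12.61094°.
Field: 190.79423/20 → 9 → J, 12.61094/10 → 1 → B; chars JB.
Square: 10.79423/2 → 5, 2.61094/1 → 2; chars 52.
Subsquare: 0.79423/0.0833333 → 9 → j, 0.61094/0.0416667 → 14 → o; chars jo.
Extended square: 0.04423/0.00833333 → 5, 0.02760/0.00416667 → 6; chars 56.

JB52jo56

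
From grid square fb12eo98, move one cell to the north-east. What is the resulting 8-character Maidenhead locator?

Longitude extended square 9; +1 → 10, wraps to 0, carry into subsquare.
Longitude subsquare e = 4; +1 → 5 = f.
Latitude extended square 8; +1 → 9.

FB12fo09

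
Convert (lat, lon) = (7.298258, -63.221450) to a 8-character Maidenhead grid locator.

FJ87jh31

Add 180° to longitude and 90° to latitude: 116.77855, 97.29826.
Field: lon ⌊116.77855/20⌋ = 5 → F; lat ⌊97.29826/10⌋ = 9 → J.
Square: lon ⌊16.77855/2⌋ = 8; lat ⌊7.29826/1⌋ = 7.
Subsquare: lon ⌊0.77855/0.0833333⌋ = 9 → j; lat ⌊0.29826/0.0416667⌋ = 7 → h.
Extended square: lon ⌊0.02855/0.00833333⌋ = 3; lat ⌊0.00659/0.00416667⌋ = 1.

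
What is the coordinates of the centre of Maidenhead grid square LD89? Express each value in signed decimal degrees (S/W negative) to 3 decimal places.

Field L=11, D=3: +11·20° lon, +3·10° lat → SW at lon 40°, lat -60°.
Square 8, 9: +8·2° lon, +9·1° lat → SW at lon 56°, lat -51°.
Cell spans 2° lon × 1° lat. Centre is SW corner plus half of each.
latitude -50.500, longitude 57.000.

-50.500, 57.000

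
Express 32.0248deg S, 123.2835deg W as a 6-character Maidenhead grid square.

CF87ix

Offset from 180°W / 90°S: lon 56.7165°, lat 57.9752°.
Field: 56.7165/20 → 2 → C, 57.9752/10 → 5 → F; chars CF.
Square: 16.7165/2 → 8, 7.9752/1 → 7; chars 87.
Subsquare: 0.7165/0.0833333 → 8 → i, 0.9752/0.0416667 → 23 → x; chars ix.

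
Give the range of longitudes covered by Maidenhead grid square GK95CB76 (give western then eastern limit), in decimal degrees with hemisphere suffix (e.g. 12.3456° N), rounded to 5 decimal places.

41.77500° W, 41.76667° W

Field G=6, K=10: +6·20° lon, +10·10° lat → SW at lon -60°, lat 10°.
Square 9, 5: +9·2° lon, +5·1° lat → SW at lon -42°, lat 15°.
Subsquare c=2, b=1: +2·0.0833333° lon, +1·0.0416667° lat → SW at lon -41.8333°, lat 15.0417°.
Extended square 7, 6: +7·0.00833333° lon, +6·0.00416667° lat → SW at lon -41.775°, lat 15.0667°.
Cell spans 0.00833333° lon × 0.00416667° lat.
west 41.77500° W, east 41.76667° W.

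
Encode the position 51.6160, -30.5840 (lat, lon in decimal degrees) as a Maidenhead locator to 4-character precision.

Add 180° to longitude and 90° to latitude: 149.42, 141.62.
Field: 149.42/20 → 7 → H, 141.62/10 → 14 → O; chars HO.
Square: 9.42/2 → 4, 1.62/1 → 1; chars 41.

HO41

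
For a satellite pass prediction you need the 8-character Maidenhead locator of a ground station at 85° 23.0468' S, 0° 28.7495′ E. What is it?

JA04fo77

Offset from 180°W / 90°S: lon 180.47916°, lat 4.61589°.
Field (20°×10°, letters A–R): 180.47916/20 → 9 → J, 4.61589/10 → 0 → A; chars JA.
Square (2°×1°, digits 0–9): 0.47916/2 → 0, 4.61589/1 → 4; chars 04.
Subsquare (5′×2.5′, letters a–x): 0.47916/0.0833333 → 5 → f, 0.61589/0.0416667 → 14 → o; chars fo.
Extended square (30″×15″, digits 0–9): 0.06249/0.00833333 → 7, 0.03255/0.00416667 → 7; chars 77.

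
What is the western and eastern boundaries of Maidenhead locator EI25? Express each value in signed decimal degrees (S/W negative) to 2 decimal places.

Field E=4, I=8: +4·20° lon, +8·10° lat → SW at lon -100°, lat -10°.
Square 2, 5: +2·2° lon, +5·1° lat → SW at lon -96°, lat -5°.
Cell spans 2° lon × 1° lat.
west -96.00, east -94.00.

-96.00, -94.00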